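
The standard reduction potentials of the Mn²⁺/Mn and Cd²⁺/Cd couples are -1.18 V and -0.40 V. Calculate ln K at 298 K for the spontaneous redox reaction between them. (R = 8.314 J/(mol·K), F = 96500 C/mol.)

E°_cell = -0.40 − (-1.18) = 0.78 V, with n = 2 electrons transferred.
At equilibrium E = 0, so the Nernst equation gives ln K = nFE°/RT = (2)(96500)(0.78)/((8.314)(298)) = 60.76.

ln K = 60.8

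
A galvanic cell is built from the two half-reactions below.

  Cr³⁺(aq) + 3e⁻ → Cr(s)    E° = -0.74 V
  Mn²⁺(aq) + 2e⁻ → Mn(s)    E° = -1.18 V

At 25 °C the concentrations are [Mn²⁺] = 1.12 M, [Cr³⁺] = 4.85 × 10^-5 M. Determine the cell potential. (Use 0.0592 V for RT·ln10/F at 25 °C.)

The Cr³⁺/Cr couple has the higher reduction potential and acts as the cathode, so E°_cell = -0.74 − (-1.18) = 0.44 V.
Balancing electrons gives n = 6; the reaction quotient is Q = [Mn²⁺]^3/[Cr³⁺]^2 = 5.97 × 10^8.
At 25 °C, E = E° − (0.0592/n) log Q = 0.44 − (0.0592/6)(8.776) = 0.440 − 0.087 = 0.353 V.

0.353 V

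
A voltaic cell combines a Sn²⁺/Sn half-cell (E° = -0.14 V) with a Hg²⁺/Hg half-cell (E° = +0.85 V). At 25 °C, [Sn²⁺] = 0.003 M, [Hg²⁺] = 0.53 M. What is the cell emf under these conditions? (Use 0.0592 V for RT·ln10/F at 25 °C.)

1.06 V

The Hg²⁺/Hg couple has the higher reduction potential and acts as the cathode, so E°_cell = +0.85 − (-0.14) = 0.99 V.
Balancing electrons gives n = 2; the reaction quotient is Q = [Sn²⁺]/[Hg²⁺] = 0.00566.
At 25 °C, E = E° − (0.0592/n) log Q = 0.99 − (0.0592/2)(-2.247) = 0.990 + 0.067 = 1.057 V.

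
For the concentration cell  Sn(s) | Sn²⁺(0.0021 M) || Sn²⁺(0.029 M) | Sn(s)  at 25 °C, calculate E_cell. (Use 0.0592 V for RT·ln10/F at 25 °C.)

0.034 V

Both half-cells are Sn²⁺/Sn, so E°_cell = 0. The concentrated side is the cathode; the cell reaction moves Sn²⁺ from high to low concentration with n = 2.
Q = [Sn²⁺]_dilute/[Sn²⁺]_conc = 0.0021/0.029 = 0.0724.
E = 0 − (0.0592/2) log Q = −(0.0592/2)(-1.140) = 0.0337 V.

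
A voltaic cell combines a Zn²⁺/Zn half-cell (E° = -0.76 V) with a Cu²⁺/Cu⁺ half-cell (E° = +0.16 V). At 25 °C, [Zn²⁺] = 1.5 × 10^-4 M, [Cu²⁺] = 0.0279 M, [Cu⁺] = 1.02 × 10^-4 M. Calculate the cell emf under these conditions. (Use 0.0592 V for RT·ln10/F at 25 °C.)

The Cu²⁺/Cu⁺ couple has the higher reduction potential and acts as the cathode, so E°_cell = +0.16 − (-0.76) = 0.92 V.
Balancing electrons gives n = 2; the reaction quotient is Q = [Zn²⁺]·[Cu⁺]^2/[Cu²⁺]^2 = 2 × 10^-9.
At 25 °C, E = E° − (0.0592/n) log Q = 0.92 − (0.0592/2)(-8.698) = 0.920 + 0.257 = 1.177 V.

1.18 V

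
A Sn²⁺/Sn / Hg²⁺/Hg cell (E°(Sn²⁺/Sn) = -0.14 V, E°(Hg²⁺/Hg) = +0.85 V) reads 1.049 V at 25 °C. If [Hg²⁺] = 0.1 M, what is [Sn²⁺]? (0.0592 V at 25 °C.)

From the Nernst equation, log Q = n(E° − E)/0.0592 = 2(0.99 − 1.049)/0.0592 = -1.993, so Q = 0.0102.
With Q = [Sn²⁺]/[Hg²⁺] and the known concentrations, [Sn²⁺] in the numerator gives [Sn²⁺] = 0.001 M.

0.001 M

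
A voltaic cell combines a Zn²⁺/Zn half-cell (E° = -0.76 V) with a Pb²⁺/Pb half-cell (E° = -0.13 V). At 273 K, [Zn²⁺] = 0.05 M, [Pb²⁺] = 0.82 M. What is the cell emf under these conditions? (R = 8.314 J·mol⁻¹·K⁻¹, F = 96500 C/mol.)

The Pb²⁺/Pb couple has the higher reduction potential and acts as the cathode, so E°_cell = -0.13 − (-0.76) = 0.63 V.
Balancing electrons gives n = 2; the reaction quotient is Q = [Zn²⁺]/[Pb²⁺] = 0.0610.
E = E° − (RT/nF) ln Q = 0.63 − (8.314×273)/(2×96500) × (-2.797) = 0.630 + 0.033 = 0.663 V.

0.663 V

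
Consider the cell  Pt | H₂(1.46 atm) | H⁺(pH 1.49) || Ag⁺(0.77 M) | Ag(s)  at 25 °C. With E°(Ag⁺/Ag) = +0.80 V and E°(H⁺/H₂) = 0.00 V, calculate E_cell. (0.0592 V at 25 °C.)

0.89 V

The Ag⁺/Ag couple is the cathode, so E°_cell = 0.80 V; n = 2.
[H⁺] = 10^(−1.49) = 0.032 M, and Q = [H⁺]^2 / ([Ag⁺]^2·P(H₂)) = 0.00121.
E = E° − (0.0592/2) log Q = 0.80 − (0.0592/2)(-2.917) = 0.886 V.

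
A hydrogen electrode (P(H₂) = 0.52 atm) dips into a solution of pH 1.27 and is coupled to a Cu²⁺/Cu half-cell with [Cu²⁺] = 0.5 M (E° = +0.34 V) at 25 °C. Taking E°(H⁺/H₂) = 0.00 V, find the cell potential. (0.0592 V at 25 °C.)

The Cu²⁺/Cu couple is the cathode, so E°_cell = 0.34 V; n = 2.
[H⁺] = 10^(−1.27) = 0.054 M, and Q = [H⁺]^2 / ([Cu²⁺]·P(H₂)) = 0.0111.
E = E° − (0.0592/2) log Q = 0.34 − (0.0592/2)(-1.955) = 0.398 V.

0.40 V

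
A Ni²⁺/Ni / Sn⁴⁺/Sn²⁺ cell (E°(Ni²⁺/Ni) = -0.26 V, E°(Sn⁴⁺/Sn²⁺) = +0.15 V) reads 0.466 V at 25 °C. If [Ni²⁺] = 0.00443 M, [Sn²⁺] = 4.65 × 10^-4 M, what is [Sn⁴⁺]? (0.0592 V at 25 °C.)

From the Nernst equation, log Q = n(E° − E)/0.0592 = 2(0.41 − 0.466)/0.0592 = -1.892, so Q = 0.0128.
With Q = [Ni²⁺]·[Sn²⁺]/[Sn⁴⁺] and the known concentrations, [Sn⁴⁺] in the denominator gives [Sn⁴⁺] = 1.6 × 10^-4 M.

1.6 × 10^-4 M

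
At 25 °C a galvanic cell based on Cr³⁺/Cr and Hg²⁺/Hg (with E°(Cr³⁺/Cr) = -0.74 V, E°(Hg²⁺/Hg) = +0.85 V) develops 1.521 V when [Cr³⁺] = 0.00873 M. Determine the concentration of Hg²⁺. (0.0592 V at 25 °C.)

2 × 10^-4 M

From the Nernst equation, log Q = n(E° − E)/0.0592 = 6(1.59 − 1.521)/0.0592 = 6.993, so Q = 9.85 × 10^6.
With Q = [Cr³⁺]^2/[Hg²⁺]^3 and the known concentrations, [Hg²⁺]^3 in the denominator gives [Hg²⁺] = 2 × 10^-4 M.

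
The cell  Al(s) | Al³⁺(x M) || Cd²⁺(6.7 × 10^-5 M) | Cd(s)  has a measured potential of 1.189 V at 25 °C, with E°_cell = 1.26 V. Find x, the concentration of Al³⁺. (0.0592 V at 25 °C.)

From the Nernst equation, log Q = n(E° − E)/0.0592 = 6(1.26 − 1.189)/0.0592 = 7.196, so Q = 1.57 × 10^7.
With Q = [Al³⁺]^2/[Cd²⁺]^3 and the known concentrations, [Al³⁺]^2 in the numerator gives [Al³⁺] = 0.0022 M.

0.0022 M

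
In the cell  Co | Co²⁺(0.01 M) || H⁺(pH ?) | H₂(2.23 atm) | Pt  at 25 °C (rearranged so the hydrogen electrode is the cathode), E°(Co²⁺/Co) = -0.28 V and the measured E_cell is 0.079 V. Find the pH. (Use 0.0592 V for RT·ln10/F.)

pH = 4.22

E°_cell = 0.28 V and n = 2.
log Q = n(E° − E)/0.0592 = 2×(0.28 − 0.079)/0.0592 = 6.791.
With Q = [Co²⁺]·P(H₂) / [H⁺]^2, solving for [H⁺] gives log[H⁺] = -4.221, so pH = 4.22.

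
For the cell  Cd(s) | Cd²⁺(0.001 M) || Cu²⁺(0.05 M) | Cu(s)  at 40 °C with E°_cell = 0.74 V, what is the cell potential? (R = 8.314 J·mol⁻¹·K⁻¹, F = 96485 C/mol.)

Balancing electrons gives n = 2; the reaction quotient is Q = [Cd²⁺]/[Cu²⁺] = 0.0200.
E = E° − (RT/nF) ln Q = 0.74 − (8.314×313)/(2×96485) × (-3.912) = 0.740 + 0.053 = 0.793 V.

0.793 V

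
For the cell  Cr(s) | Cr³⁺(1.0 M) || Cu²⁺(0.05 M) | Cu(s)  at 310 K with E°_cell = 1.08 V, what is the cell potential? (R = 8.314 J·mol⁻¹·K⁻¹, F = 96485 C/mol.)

Balancing electrons gives n = 6; the reaction quotient is Q = [Cr³⁺]^2/[Cu²⁺]^3 = 8000.
E = E° − (RT/nF) ln Q = 1.08 − (8.314×310)/(6×96485) × (8.987) = 1.080 − 0.040 = 1.040 V.

1.04 V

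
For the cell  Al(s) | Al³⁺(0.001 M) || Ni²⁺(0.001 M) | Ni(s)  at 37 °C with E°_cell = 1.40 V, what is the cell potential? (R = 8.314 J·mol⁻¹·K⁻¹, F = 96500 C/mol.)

Balancing electrons gives n = 6; the reaction quotient is Q = [Al³⁺]^2/[Ni²⁺]^3 = 1000.
E = E° − (RT/nF) ln Q = 1.40 − (8.314×310)/(6×96500) × (6.908) = 1.400 − 0.031 = 1.369 V.

1.37 V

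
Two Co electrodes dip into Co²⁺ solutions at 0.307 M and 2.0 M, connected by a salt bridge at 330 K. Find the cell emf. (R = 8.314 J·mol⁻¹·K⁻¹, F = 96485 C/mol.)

0.027 V

Both half-cells are Co²⁺/Co, so E°_cell = 0. The concentrated side is the cathode; the cell reaction moves Co²⁺ from high to low concentration with n = 2.
Q = [Co²⁺]_dilute/[Co²⁺]_conc = 0.307/2.0 = 0.153.
E = 0 − (RT/nF) ln Q = −((8.314×330)/(2×96485))(-1.874) = 0.0266 V.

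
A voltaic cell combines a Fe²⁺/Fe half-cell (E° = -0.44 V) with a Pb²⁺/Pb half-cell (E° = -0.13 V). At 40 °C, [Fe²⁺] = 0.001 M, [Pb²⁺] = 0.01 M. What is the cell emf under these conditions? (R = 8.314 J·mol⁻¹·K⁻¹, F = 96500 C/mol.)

0.341 V

The Pb²⁺/Pb couple has the higher reduction potential and acts as the cathode, so E°_cell = -0.13 − (-0.44) = 0.31 V.
Balancing electrons gives n = 2; the reaction quotient is Q = [Fe²⁺]/[Pb²⁺] = 0.100.
E = E° − (RT/nF) ln Q = 0.31 − (8.314×313)/(2×96500) × (-2.303) = 0.310 + 0.031 = 0.341 V.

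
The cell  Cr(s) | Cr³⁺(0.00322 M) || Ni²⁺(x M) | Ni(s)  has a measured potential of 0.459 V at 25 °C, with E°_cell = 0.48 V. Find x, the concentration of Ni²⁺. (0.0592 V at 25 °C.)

From the Nernst equation, log Q = n(E° − E)/0.0592 = 6(0.48 − 0.459)/0.0592 = 2.128, so Q = 134.
With Q = [Cr³⁺]^2/[Ni²⁺]^3 and the known concentrations, [Ni²⁺]^3 in the denominator gives [Ni²⁺] = 0.0043 M.

0.0043 M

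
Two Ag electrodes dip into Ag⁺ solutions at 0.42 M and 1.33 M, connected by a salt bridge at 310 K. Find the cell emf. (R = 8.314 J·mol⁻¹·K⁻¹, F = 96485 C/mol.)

0.031 V

Both half-cells are Ag⁺/Ag, so E°_cell = 0. The concentrated side is the cathode; the cell reaction moves Ag⁺ from high to low concentration with n = 1.
Q = [Ag⁺]_dilute/[Ag⁺]_conc = 0.42/1.33 = 0.316.
E = 0 − (RT/nF) ln Q = −((8.314×310)/(1×96485))(-1.153) = 0.0308 V.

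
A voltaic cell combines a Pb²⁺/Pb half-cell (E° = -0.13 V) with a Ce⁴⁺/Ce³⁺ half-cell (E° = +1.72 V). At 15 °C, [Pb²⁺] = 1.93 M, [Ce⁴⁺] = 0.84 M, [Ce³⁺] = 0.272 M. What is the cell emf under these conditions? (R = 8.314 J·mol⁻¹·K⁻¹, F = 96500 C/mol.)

The Ce⁴⁺/Ce³⁺ couple has the higher reduction potential and acts as the cathode, so E°_cell = +1.72 − (-0.13) = 1.85 V.
Balancing electrons gives n = 2; the reaction quotient is Q = [Pb²⁺]·[Ce³⁺]^2/[Ce⁴⁺]^2 = 0.202.
E = E° − (RT/nF) ln Q = 1.85 − (8.314×288)/(2×96500) × (-1.598) = 1.850 + 0.020 = 1.870 V.

1.87 V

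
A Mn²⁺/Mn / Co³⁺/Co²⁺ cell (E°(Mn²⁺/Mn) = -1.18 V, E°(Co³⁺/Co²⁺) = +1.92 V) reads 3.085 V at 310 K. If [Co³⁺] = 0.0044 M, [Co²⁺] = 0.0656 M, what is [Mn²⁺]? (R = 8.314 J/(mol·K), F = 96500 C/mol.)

0.014 M

From the Nernst equation, ln Q = nF(E° − E)/RT = 2×96500×(3.10 − 3.085)/(8.314×310) = 1.123, so Q = 3.07.
With Q = [Mn²⁺]·[Co²⁺]^2/[Co³⁺]^2 and the known concentrations, [Mn²⁺] in the numerator gives [Mn²⁺] = 0.014 M.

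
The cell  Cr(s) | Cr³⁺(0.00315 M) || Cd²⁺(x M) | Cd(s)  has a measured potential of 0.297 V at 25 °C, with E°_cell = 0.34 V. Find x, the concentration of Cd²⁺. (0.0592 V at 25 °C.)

From the Nernst equation, log Q = n(E° − E)/0.0592 = 6(0.34 − 0.297)/0.0592 = 4.358, so Q = 2.28 × 10^4.
With Q = [Cr³⁺]^2/[Cd²⁺]^3 and the known concentrations, [Cd²⁺]^3 in the denominator gives [Cd²⁺] = 7.6 × 10^-4 M.

7.6 × 10^-4 M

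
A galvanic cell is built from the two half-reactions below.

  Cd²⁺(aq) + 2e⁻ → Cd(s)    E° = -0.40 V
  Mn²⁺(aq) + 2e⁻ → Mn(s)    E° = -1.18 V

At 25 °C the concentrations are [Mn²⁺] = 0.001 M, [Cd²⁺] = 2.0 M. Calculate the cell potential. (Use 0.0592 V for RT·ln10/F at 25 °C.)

0.878 V

The Cd²⁺/Cd couple has the higher reduction potential and acts as the cathode, so E°_cell = -0.40 − (-1.18) = 0.78 V.
Balancing electrons gives n = 2; the reaction quotient is Q = [Mn²⁺]/[Cd²⁺] = 5 × 10^-4.
At 25 °C, E = E° − (0.0592/n) log Q = 0.78 − (0.0592/2)(-3.301) = 0.780 + 0.098 = 0.878 V.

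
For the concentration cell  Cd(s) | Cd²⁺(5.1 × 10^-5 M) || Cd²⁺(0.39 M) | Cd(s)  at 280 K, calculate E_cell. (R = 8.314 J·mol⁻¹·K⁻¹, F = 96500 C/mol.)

0.11 V

Both half-cells are Cd²⁺/Cd, so E°_cell = 0. The concentrated side is the cathode; the cell reaction moves Cd²⁺ from high to low concentration with n = 2.
Q = [Cd²⁺]_dilute/[Cd²⁺]_conc = 5.1 × 10^-5/0.39 = 1.31 × 10^-4.
E = 0 − (RT/nF) ln Q = −((8.314×280)/(2×96500))(-8.942) = 0.1079 V.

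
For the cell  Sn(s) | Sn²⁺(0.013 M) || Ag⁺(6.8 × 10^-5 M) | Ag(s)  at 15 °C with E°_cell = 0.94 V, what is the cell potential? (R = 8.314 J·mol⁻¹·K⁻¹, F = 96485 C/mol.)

0.756 V

Balancing electrons gives n = 2; the reaction quotient is Q = [Sn²⁺]/[Ag⁺]^2 = 2.81 × 10^6.
E = E° − (RT/nF) ln Q = 0.94 − (8.314×288)/(2×96485) × (14.849) = 0.940 − 0.184 = 0.756 V.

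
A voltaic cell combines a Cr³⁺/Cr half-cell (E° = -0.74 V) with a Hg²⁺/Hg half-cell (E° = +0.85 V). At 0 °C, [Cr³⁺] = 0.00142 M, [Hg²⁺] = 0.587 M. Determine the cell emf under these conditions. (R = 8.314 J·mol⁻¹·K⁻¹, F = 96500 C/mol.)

The Hg²⁺/Hg couple has the higher reduction potential and acts as the cathode, so E°_cell = +0.85 − (-0.74) = 1.59 V.
Balancing electrons gives n = 6; the reaction quotient is Q = [Cr³⁺]^2/[Hg²⁺]^3 = 9.97 × 10^-6.
E = E° − (RT/nF) ln Q = 1.59 − (8.314×273)/(6×96500) × (-11.516) = 1.590 + 0.045 = 1.635 V.

1.64 V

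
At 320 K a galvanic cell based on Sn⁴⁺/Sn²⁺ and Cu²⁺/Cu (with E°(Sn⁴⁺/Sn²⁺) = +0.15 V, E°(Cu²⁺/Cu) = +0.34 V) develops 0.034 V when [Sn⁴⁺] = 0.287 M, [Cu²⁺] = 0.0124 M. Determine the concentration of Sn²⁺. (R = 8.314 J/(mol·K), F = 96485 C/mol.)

From the Nernst equation, ln Q = nF(E° − E)/RT = 2×96485×(0.19 − 0.034)/(8.314×320) = 11.315, so Q = 8.2 × 10^4.
With Q = [Sn⁴⁺]/([Sn²⁺]·[Cu²⁺]) and the known concentrations, [Sn²⁺] in the denominator gives [Sn²⁺] = 2.8 × 10^-4 M.

2.8 × 10^-4 M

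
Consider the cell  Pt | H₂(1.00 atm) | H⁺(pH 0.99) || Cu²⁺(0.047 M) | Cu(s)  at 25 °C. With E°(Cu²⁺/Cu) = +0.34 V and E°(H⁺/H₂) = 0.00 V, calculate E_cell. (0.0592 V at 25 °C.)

0.36 V

The Cu²⁺/Cu couple is the cathode, so E°_cell = 0.34 V; n = 2.
[H⁺] = 10^(−0.99) = 0.10 M, and Q = [H⁺]^2 / ([Cu²⁺]·P(H₂)) = 0.223.
E = E° − (0.0592/2) log Q = 0.34 − (0.0592/2)(-0.652) = 0.359 V.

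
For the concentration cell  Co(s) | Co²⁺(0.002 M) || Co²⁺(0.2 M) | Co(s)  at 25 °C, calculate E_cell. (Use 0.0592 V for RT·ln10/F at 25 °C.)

Both half-cells are Co²⁺/Co, so E°_cell = 0. The concentrated side is the cathode; the cell reaction moves Co²⁺ from high to low concentration with n = 2.
Q = [Co²⁺]_dilute/[Co²⁺]_conc = 0.002/0.2 = 0.0100.
E = 0 − (0.0592/2) log Q = −(0.0592/2)(-2.000) = 0.0592 V.

0.059 V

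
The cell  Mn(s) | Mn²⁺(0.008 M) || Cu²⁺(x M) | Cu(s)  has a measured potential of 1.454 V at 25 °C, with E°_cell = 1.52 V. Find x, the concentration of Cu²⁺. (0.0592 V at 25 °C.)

From the Nernst equation, log Q = n(E° − E)/0.0592 = 2(1.52 − 1.454)/0.0592 = 2.230, so Q = 170.
With Q = [Mn²⁺]/[Cu²⁺] and the known concentrations, [Cu²⁺] in the denominator gives [Cu²⁺] = 4.7 × 10^-5 M.

4.7 × 10^-5 M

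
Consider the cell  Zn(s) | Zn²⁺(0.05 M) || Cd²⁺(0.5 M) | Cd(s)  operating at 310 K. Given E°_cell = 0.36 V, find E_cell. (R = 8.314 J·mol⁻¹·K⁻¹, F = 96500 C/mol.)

Balancing electrons gives n = 2; the reaction quotient is Q = [Zn²⁺]/[Cd²⁺] = 0.100.
E = E° − (RT/nF) ln Q = 0.36 − (8.314×310)/(2×96500) × (-2.303) = 0.360 + 0.031 = 0.391 V.

0.391 V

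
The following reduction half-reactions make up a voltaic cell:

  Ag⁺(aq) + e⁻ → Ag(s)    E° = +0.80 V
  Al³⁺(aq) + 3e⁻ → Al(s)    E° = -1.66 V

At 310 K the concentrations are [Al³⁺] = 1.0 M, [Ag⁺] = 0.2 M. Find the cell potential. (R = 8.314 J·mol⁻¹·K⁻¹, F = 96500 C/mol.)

2.42 V

The Ag⁺/Ag couple has the higher reduction potential and acts as the cathode, so E°_cell = +0.80 − (-1.66) = 2.46 V.
Balancing electrons gives n = 3; the reaction quotient is Q = [Al³⁺]/[Ag⁺]^3 = 125.
E = E° − (RT/nF) ln Q = 2.46 − (8.314×310)/(3×96500) × (4.828) = 2.460 − 0.043 = 2.417 V.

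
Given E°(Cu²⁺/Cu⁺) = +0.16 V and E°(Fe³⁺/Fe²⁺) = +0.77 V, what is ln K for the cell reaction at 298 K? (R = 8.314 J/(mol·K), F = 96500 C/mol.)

E°_cell = +0.77 − (+0.16) = 0.61 V, with n = 1 electron transferred.
At equilibrium E = 0, so the Nernst equation gives ln K = nFE°/RT = (1)(96500)(0.61)/((8.314)(298)) = 23.76.

ln K = 23.8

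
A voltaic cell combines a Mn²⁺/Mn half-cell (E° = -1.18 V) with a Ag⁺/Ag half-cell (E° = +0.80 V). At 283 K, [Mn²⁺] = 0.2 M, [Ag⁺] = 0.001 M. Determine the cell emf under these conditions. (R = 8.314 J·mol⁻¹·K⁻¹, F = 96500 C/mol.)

1.83 V

The Ag⁺/Ag couple has the higher reduction potential and acts as the cathode, so E°_cell = +0.80 − (-1.18) = 1.98 V.
Balancing electrons gives n = 2; the reaction quotient is Q = [Mn²⁺]/[Ag⁺]^2 = 2 × 10^5.
E = E° − (RT/nF) ln Q = 1.98 − (8.314×283)/(2×96500) × (12.206) = 1.980 − 0.149 = 1.831 V.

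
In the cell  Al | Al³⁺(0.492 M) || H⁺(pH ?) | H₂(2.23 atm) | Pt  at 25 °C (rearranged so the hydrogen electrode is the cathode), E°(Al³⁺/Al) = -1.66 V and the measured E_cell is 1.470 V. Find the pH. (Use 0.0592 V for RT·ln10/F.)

E°_cell = 1.66 V and n = 6.
log Q = n(E° − E)/0.0592 = 6×(1.66 − 1.470)/0.0592 = 19.257.
With Q = [Al³⁺]^2·P(H₂)^3 / [H⁺]^6, solving for [H⁺] gives log[H⁺] = -3.138, so pH = 3.14.

pH = 3.14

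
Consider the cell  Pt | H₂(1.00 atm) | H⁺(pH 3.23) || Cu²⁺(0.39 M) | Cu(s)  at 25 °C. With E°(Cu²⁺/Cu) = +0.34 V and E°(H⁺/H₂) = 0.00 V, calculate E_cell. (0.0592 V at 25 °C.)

The Cu²⁺/Cu couple is the cathode, so E°_cell = 0.34 V; n = 2.
[H⁺] = 10^(−3.23) = 5.9 × 10^-4 M, and Q = [H⁺]^2 / ([Cu²⁺]·P(H₂)) = 8.89 × 10^-7.
E = E° − (0.0592/2) log Q = 0.34 − (0.0592/2)(-6.051) = 0.519 V.

0.52 V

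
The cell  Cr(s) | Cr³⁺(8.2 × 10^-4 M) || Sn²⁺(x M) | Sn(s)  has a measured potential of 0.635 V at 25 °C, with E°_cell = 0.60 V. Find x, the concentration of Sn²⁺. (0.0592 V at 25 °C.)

From the Nernst equation, log Q = n(E° − E)/0.0592 = 6(0.60 − 0.635)/0.0592 = -3.547, so Q = 2.84 × 10^-4.
With Q = [Cr³⁺]^2/[Sn²⁺]^3 and the known concentrations, [Sn²⁺]^3 in the denominator gives [Sn²⁺] = 0.13 M.

0.13 M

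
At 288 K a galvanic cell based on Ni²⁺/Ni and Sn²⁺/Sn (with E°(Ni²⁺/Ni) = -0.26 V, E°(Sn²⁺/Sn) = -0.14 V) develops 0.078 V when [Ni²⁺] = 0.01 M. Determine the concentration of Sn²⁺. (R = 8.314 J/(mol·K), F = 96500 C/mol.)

3.4 × 10^-4 M

From the Nernst equation, ln Q = nF(E° − E)/RT = 2×96500×(0.12 − 0.078)/(8.314×288) = 3.385, so Q = 29.5.
With Q = [Ni²⁺]/[Sn²⁺] and the known concentrations, [Sn²⁺] in the denominator gives [Sn²⁺] = 3.4 × 10^-4 M.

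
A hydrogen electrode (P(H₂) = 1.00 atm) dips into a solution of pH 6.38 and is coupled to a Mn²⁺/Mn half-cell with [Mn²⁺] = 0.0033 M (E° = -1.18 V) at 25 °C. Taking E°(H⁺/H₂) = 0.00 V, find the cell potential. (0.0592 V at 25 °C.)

The hydrogen couple is the cathode, so E°_cell = 1.18 V; n = 2.
[H⁺] = 10^(−6.38) = 4.2 × 10^-7 M, and Q = [Mn²⁺]·P(H₂) / [H⁺]^2 = 1.9 × 10^10.
E = E° − (0.0592/2) log Q = 1.18 − (0.0592/2)(10.279) = 0.876 V.

0.88 V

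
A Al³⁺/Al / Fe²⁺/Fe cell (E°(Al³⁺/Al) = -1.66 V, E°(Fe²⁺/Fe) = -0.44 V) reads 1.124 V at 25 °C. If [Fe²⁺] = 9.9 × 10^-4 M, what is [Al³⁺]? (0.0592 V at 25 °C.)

2.3 M

From the Nernst equation, log Q = n(E° − E)/0.0592 = 6(1.22 − 1.124)/0.0592 = 9.730, so Q = 5.37 × 10^9.
With Q = [Al³⁺]^2/[Fe²⁺]^3 and the known concentrations, [Al³⁺]^2 in the numerator gives [Al³⁺] = 2.3 M.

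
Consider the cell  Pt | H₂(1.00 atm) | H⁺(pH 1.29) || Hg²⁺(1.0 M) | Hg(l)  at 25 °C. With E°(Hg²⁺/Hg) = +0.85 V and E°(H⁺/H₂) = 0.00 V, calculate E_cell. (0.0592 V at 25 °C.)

The Hg²⁺/Hg couple is the cathode, so E°_cell = 0.85 V; n = 2.
[H⁺] = 10^(−1.29) = 0.051 M, and Q = [H⁺]^2 / ([Hg²⁺]·P(H₂)) = 0.00263.
E = E° − (0.0592/2) log Q = 0.85 − (0.0592/2)(-2.580) = 0.926 V.

0.93 V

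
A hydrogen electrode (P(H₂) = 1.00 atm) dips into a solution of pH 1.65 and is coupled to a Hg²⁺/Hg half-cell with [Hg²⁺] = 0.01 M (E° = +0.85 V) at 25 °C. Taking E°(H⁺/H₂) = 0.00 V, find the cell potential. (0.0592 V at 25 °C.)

The Hg²⁺/Hg couple is the cathode, so E°_cell = 0.85 V; n = 2.
[H⁺] = 10^(−1.65) = 0.022 M, and Q = [H⁺]^2 / ([Hg²⁺]·P(H₂)) = 0.0501.
E = E° − (0.0592/2) log Q = 0.85 − (0.0592/2)(-1.300) = 0.888 V.

0.89 V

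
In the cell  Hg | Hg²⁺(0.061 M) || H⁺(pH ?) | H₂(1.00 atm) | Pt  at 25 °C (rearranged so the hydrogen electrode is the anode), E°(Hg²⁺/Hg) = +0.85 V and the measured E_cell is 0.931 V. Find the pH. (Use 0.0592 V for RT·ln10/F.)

E°_cell = 0.85 V and n = 2.
log Q = n(E° − E)/0.0592 = 2×(0.85 − 0.931)/0.0592 = -2.736.
With Q = [H⁺]^2 / ([Hg²⁺]·P(H₂)), solving for [H⁺] gives log[H⁺] = -1.976, so pH = 1.98.

pH = 1.98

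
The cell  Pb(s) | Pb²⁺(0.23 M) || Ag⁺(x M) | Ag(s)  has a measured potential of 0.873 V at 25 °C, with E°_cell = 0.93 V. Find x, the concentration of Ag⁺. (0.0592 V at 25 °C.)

From the Nernst equation, log Q = n(E° − E)/0.0592 = 2(0.93 − 0.873)/0.0592 = 1.926, so Q = 84.3.
With Q = [Pb²⁺]/[Ag⁺]^2 and the known concentrations, [Ag⁺]^2 in the denominator gives [Ag⁺] = 0.052 M.

0.052 M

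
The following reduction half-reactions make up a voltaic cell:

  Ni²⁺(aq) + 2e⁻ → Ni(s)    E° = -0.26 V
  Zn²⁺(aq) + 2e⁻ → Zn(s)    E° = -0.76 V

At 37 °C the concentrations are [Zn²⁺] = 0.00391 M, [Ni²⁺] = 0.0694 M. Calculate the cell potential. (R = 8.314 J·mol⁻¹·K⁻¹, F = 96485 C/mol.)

0.538 V

The Ni²⁺/Ni couple has the higher reduction potential and acts as the cathode, so E°_cell = -0.26 − (-0.76) = 0.50 V.
Balancing electrons gives n = 2; the reaction quotient is Q = [Zn²⁺]/[Ni²⁺] = 0.0563.
E = E° − (RT/nF) ln Q = 0.50 − (8.314×310)/(2×96485) × (-2.876) = 0.500 + 0.038 = 0.538 V.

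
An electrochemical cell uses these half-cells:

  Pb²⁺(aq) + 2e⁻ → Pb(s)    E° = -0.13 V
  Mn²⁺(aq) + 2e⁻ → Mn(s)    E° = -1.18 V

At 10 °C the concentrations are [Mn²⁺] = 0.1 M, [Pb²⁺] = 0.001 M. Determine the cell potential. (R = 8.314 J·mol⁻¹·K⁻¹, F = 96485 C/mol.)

0.994 V

The Pb²⁺/Pb couple has the higher reduction potential and acts as the cathode, so E°_cell = -0.13 − (-1.18) = 1.05 V.
Balancing electrons gives n = 2; the reaction quotient is Q = [Mn²⁺]/[Pb²⁺] = 100.
E = E° − (RT/nF) ln Q = 1.05 − (8.314×283)/(2×96485) × (4.605) = 1.050 − 0.056 = 0.994 V.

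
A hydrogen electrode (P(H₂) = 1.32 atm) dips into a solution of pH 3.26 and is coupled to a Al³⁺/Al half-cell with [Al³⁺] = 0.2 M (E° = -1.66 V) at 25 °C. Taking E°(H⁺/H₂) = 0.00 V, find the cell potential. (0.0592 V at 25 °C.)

1.48 V

The hydrogen couple is the cathode, so E°_cell = 1.66 V; n = 6.
[H⁺] = 10^(−3.26) = 5.5 × 10^-4 M, and Q = [Al³⁺]^2·P(H₂)^3 / [H⁺]^6 = 3.34 × 10^18.
E = E° − (0.0592/6) log Q = 1.66 − (0.0592/6)(18.524) = 1.477 V.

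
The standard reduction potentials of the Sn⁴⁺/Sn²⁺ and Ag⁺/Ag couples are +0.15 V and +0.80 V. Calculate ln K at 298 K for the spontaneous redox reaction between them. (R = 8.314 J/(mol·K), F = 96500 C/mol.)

E°_cell = +0.80 − (+0.15) = 0.65 V, with n = 2 electrons transferred.
At equilibrium E = 0, so the Nernst equation gives ln K = nFE°/RT = (2)(96500)(0.65)/((8.314)(298)) = 50.63.

ln K = 50.6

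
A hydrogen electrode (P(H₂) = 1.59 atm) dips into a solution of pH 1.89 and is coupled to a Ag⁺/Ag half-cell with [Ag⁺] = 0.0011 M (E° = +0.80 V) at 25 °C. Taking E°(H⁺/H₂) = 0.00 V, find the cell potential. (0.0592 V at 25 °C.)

The Ag⁺/Ag couple is the cathode, so E°_cell = 0.80 V; n = 2.
[H⁺] = 10^(−1.89) = 0.013 M, and Q = [H⁺]^2 / ([Ag⁺]^2·P(H₂)) = 86.3.
E = E° − (0.0592/2) log Q = 0.80 − (0.0592/2)(1.936) = 0.743 V.

0.74 V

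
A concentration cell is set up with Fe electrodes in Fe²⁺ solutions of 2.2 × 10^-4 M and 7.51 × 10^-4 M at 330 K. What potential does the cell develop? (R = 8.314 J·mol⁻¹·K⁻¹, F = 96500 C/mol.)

0.017 V

Both half-cells are Fe²⁺/Fe, so E°_cell = 0. The concentrated side is the cathode; the cell reaction moves Fe²⁺ from high to low concentration with n = 2.
Q = [Fe²⁺]_dilute/[Fe²⁺]_conc = 2.2 × 10^-4/7.51 × 10^-4 = 0.293.
E = 0 − (RT/nF) ln Q = −((8.314×330)/(2×96500))(-1.228) = 0.0175 V.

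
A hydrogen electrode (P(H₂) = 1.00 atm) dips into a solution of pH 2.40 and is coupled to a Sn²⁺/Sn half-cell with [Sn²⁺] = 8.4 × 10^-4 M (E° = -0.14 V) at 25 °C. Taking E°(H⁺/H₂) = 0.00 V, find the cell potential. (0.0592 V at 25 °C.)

The hydrogen couple is the cathode, so E°_cell = 0.14 V; n = 2.
[H⁺] = 10^(−2.40) = 0.0040 M, and Q = [Sn²⁺]·P(H₂) / [H⁺]^2 = 53.0.
E = E° − (0.0592/2) log Q = 0.14 − (0.0592/2)(1.724) = 0.089 V.

0.089 V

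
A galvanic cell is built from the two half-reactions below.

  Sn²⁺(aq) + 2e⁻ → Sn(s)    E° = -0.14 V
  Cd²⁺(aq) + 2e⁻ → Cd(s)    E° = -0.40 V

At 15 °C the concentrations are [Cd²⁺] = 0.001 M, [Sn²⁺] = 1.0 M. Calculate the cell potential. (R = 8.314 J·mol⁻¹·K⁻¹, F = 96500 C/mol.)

The Sn²⁺/Sn couple has the higher reduction potential and acts as the cathode, so E°_cell = -0.14 − (-0.40) = 0.26 V.
Balancing electrons gives n = 2; the reaction quotient is Q = [Cd²⁺]/[Sn²⁺] = 0.00100.
E = E° − (RT/nF) ln Q = 0.26 − (8.314×288)/(2×96500) × (-6.908) = 0.260 + 0.086 = 0.346 V.

0.346 V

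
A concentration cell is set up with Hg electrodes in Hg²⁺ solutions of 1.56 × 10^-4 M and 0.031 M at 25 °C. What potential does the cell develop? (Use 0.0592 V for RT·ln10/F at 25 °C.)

0.068 V

Both half-cells are Hg²⁺/Hg, so E°_cell = 0. The concentrated side is the cathode; the cell reaction moves Hg²⁺ from high to low concentration with n = 2.
Q = [Hg²⁺]_dilute/[Hg²⁺]_conc = 1.56 × 10^-4/0.031 = 0.00503.
E = 0 − (0.0592/2) log Q = −(0.0592/2)(-2.298) = 0.0680 V.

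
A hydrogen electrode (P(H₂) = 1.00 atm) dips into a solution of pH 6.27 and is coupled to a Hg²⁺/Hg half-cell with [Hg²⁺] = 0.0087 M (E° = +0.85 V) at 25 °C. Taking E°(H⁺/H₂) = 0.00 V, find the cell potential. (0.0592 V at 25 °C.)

The Hg²⁺/Hg couple is the cathode, so E°_cell = 0.85 V; n = 2.
[H⁺] = 10^(−6.27) = 5.4 × 10^-7 M, and Q = [H⁺]^2 / ([Hg²⁺]·P(H₂)) = 3.31 × 10^-11.
E = E° − (0.0592/2) log Q = 0.85 − (0.0592/2)(-10.480) = 1.160 V.

1.16 V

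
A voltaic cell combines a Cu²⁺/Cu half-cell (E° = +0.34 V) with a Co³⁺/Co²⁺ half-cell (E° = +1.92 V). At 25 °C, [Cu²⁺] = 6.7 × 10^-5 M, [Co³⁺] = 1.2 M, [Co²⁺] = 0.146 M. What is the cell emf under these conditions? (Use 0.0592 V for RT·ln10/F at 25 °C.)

1.76 V

The Co³⁺/Co²⁺ couple has the higher reduction potential and acts as the cathode, so E°_cell = +1.92 − (+0.34) = 1.58 V.
Balancing electrons gives n = 2; the reaction quotient is Q = [Cu²⁺]·[Co²⁺]^2/[Co³⁺]^2 = 9.92 × 10^-7.
At 25 °C, E = E° − (0.0592/n) log Q = 1.58 − (0.0592/2)(-6.004) = 1.580 + 0.178 = 1.758 V.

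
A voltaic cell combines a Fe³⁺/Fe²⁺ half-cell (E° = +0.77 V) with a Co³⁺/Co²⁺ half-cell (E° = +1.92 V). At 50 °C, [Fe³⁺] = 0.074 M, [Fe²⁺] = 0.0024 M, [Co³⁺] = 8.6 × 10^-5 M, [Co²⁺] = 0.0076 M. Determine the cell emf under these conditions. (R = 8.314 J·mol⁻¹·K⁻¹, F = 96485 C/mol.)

0.930 V

The Co³⁺/Co²⁺ couple has the higher reduction potential and acts as the cathode, so E°_cell = +1.92 − (+0.77) = 1.15 V.
Balancing electrons gives n = 1; the reaction quotient is Q = [Fe³⁺]·[Co²⁺]/([Fe²⁺]·[Co³⁺]) = 2720.
E = E° − (RT/nF) ln Q = 1.15 − (8.314×323)/(1×96485) × (7.910) = 1.150 − 0.220 = 0.930 V.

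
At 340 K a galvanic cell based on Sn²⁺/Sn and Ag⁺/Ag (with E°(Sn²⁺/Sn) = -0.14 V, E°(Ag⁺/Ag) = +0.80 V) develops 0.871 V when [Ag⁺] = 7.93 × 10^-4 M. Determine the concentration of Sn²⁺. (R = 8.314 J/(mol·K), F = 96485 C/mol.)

From the Nernst equation, ln Q = nF(E° − E)/RT = 2×96485×(0.94 − 0.871)/(8.314×340) = 4.710, so Q = 111.
With Q = [Sn²⁺]/[Ag⁺]^2 and the known concentrations, [Sn²⁺] in the numerator gives [Sn²⁺] = 7 × 10^-5 M.

7 × 10^-5 M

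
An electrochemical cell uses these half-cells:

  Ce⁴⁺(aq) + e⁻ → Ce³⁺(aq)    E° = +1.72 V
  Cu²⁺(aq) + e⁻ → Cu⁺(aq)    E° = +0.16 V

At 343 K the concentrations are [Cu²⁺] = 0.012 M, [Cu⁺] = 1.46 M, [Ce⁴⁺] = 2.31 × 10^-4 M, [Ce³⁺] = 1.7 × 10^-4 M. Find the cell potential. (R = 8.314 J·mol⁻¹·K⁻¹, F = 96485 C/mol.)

The Ce⁴⁺/Ce³⁺ couple has the higher reduction potential and acts as the cathode, so E°_cell = +1.72 − (+0.16) = 1.56 V.
Balancing electrons gives n = 1; the reaction quotient is Q = [Cu²⁺]·[Ce³⁺]/([Cu⁺]·[Ce⁴⁺]) = 0.00605.
E = E° − (RT/nF) ln Q = 1.56 − (8.314×343)/(1×96485) × (-5.108) = 1.560 + 0.151 = 1.711 V.

1.71 V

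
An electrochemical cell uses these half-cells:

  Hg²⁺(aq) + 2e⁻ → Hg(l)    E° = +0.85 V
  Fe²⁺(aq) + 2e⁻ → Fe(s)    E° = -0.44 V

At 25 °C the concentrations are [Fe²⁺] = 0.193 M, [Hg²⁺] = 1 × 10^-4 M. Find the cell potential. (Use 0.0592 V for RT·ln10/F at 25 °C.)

1.19 V

The Hg²⁺/Hg couple has the higher reduction potential and acts as the cathode, so E°_cell = +0.85 − (-0.44) = 1.29 V.
Balancing electrons gives n = 2; the reaction quotient is Q = [Fe²⁺]/[Hg²⁺] = 1930.
At 25 °C, E = E° − (0.0592/n) log Q = 1.29 − (0.0592/2)(3.286) = 1.290 − 0.097 = 1.193 V.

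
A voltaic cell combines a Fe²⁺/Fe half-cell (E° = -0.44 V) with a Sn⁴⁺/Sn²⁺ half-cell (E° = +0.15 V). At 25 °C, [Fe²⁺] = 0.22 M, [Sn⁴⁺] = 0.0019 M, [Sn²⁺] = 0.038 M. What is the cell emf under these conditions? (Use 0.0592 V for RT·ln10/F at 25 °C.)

0.571 V

The Sn⁴⁺/Sn²⁺ couple has the higher reduction potential and acts as the cathode, so E°_cell = +0.15 − (-0.44) = 0.59 V.
Balancing electrons gives n = 2; the reaction quotient is Q = [Fe²⁺]·[Sn²⁺]/[Sn⁴⁺] = 4.40.
At 25 °C, E = E° − (0.0592/n) log Q = 0.59 − (0.0592/2)(0.643) = 0.590 − 0.019 = 0.571 V.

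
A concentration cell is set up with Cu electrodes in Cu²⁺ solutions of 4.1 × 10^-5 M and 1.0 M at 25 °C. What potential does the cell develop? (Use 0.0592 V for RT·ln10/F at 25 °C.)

Both half-cells are Cu²⁺/Cu, so E°_cell = 0. The concentrated side is the cathode; the cell reaction moves Cu²⁺ from high to low concentration with n = 2.
Q = [Cu²⁺]_dilute/[Cu²⁺]_conc = 4.1 × 10^-5/1.0 = 4.1 × 10^-5.
E = 0 − (0.0592/2) log Q = −(0.0592/2)(-4.387) = 0.1299 V.

0.13 V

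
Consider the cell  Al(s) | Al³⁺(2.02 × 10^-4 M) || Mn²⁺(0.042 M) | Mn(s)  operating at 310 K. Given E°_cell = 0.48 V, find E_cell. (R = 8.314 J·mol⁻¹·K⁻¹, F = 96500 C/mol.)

0.513 V

Balancing electrons gives n = 6; the reaction quotient is Q = [Al³⁺]^2/[Mn²⁺]^3 = 5.51 × 10^-4.
E = E° − (RT/nF) ln Q = 0.48 − (8.314×310)/(6×96500) × (-7.504) = 0.480 + 0.033 = 0.513 V.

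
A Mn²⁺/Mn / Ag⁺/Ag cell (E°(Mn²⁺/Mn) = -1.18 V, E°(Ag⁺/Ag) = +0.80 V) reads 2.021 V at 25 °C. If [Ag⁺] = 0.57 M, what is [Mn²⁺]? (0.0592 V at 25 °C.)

0.013 M

From the Nernst equation, log Q = n(E° − E)/0.0592 = 2(1.98 − 2.021)/0.0592 = -1.385, so Q = 0.0412.
With Q = [Mn²⁺]/[Ag⁺]^2 and the known concentrations, [Mn²⁺] in the numerator gives [Mn²⁺] = 0.013 M.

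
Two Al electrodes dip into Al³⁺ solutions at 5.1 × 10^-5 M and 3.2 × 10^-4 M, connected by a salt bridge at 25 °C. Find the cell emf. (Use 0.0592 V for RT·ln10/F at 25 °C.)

Both half-cells are Al³⁺/Al, so E°_cell = 0. The concentrated side is the cathode; the cell reaction moves Al³⁺ from high to low concentration with n = 3.
Q = [Al³⁺]_dilute/[Al³⁺]_conc = 5.1 × 10^-5/3.2 × 10^-4 = 0.159.
E = 0 − (0.0592/3) log Q = −(0.0592/3)(-0.798) = 0.0157 V.

0.016 V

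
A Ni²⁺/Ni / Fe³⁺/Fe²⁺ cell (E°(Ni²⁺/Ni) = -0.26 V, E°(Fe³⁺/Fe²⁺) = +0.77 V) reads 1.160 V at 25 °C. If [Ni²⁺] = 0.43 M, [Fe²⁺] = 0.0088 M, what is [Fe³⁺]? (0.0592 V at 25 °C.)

From the Nernst equation, log Q = n(E° − E)/0.0592 = 2(1.03 − 1.160)/0.0592 = -4.392, so Q = 4.06 × 10^-5.
With Q = [Ni²⁺]·[Fe²⁺]^2/[Fe³⁺]^2 and the known concentrations, [Fe³⁺]^2 in the denominator gives [Fe³⁺] = 0.91 M.

0.91 M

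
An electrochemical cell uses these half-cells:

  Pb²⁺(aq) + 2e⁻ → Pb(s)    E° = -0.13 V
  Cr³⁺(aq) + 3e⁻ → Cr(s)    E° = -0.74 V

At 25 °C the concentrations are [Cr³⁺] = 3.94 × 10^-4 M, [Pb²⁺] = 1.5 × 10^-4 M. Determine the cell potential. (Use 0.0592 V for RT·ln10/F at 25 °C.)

0.564 V

The Pb²⁺/Pb couple has the higher reduction potential and acts as the cathode, so E°_cell = -0.13 − (-0.74) = 0.61 V.
Balancing electrons gives n = 6; the reaction quotient is Q = [Cr³⁺]^2/[Pb²⁺]^3 = 4.6 × 10^4.
At 25 °C, E = E° − (0.0592/n) log Q = 0.61 − (0.0592/6)(4.663) = 0.610 − 0.046 = 0.564 V.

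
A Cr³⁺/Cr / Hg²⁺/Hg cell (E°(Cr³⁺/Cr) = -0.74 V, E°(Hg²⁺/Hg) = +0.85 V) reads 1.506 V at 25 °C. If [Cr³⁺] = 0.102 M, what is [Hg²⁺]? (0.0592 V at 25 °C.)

From the Nernst equation, log Q = n(E° − E)/0.0592 = 6(1.59 − 1.506)/0.0592 = 8.514, so Q = 3.26 × 10^8.
With Q = [Cr³⁺]^2/[Hg²⁺]^3 and the known concentrations, [Hg²⁺]^3 in the denominator gives [Hg²⁺] = 3.2 × 10^-4 M.

3.2 × 10^-4 M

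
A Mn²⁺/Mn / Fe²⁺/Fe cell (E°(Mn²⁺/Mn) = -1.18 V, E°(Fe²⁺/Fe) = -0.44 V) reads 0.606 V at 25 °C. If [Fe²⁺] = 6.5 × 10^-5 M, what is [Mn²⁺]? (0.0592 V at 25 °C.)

2.2 M

From the Nernst equation, log Q = n(E° − E)/0.0592 = 2(0.74 − 0.606)/0.0592 = 4.527, so Q = 3.37 × 10^4.
With Q = [Mn²⁺]/[Fe²⁺] and the known concentrations, [Mn²⁺] in the numerator gives [Mn²⁺] = 2.2 M.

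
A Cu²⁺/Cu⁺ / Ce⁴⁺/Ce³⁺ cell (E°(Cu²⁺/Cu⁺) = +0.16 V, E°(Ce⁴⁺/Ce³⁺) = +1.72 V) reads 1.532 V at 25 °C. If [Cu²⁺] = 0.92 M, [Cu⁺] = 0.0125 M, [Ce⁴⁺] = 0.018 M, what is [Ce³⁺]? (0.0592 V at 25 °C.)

7.3 × 10^-4 M

From the Nernst equation, log Q = n(E° − E)/0.0592 = 1(1.56 − 1.532)/0.0592 = 0.473, so Q = 2.97.
With Q = [Cu²⁺]·[Ce³⁺]/([Cu⁺]·[Ce⁴⁺]) and the known concentrations, [Ce³⁺] in the numerator gives [Ce³⁺] = 7.3 × 10^-4 M.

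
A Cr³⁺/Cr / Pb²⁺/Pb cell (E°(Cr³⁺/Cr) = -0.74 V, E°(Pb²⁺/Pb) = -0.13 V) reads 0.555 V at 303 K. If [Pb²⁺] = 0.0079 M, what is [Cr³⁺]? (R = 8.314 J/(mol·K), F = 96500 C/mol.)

From the Nernst equation, ln Q = nF(E° − E)/RT = 6×96500×(0.61 − 0.555)/(8.314×303) = 12.641, so Q = 3.09 × 10^5.
With Q = [Cr³⁺]^2/[Pb²⁺]^3 and the known concentrations, [Cr³⁺]^2 in the numerator gives [Cr³⁺] = 0.39 M.

0.39 M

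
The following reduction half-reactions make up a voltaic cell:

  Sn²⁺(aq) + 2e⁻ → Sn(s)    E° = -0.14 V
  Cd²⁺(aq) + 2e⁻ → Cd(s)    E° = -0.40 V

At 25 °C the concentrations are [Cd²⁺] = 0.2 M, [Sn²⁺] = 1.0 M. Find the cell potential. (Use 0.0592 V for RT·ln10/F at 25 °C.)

0.281 V

The Sn²⁺/Sn couple has the higher reduction potential and acts as the cathode, so E°_cell = -0.14 − (-0.40) = 0.26 V.
Balancing electrons gives n = 2; the reaction quotient is Q = [Cd²⁺]/[Sn²⁺] = 0.200.
At 25 °C, E = E° − (0.0592/n) log Q = 0.26 − (0.0592/2)(-0.699) = 0.260 + 0.021 = 0.281 V.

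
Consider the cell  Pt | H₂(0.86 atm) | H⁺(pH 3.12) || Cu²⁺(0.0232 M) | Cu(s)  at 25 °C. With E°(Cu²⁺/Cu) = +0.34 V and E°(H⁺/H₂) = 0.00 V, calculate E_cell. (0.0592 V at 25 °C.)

The Cu²⁺/Cu couple is the cathode, so E°_cell = 0.34 V; n = 2.
[H⁺] = 10^(−3.12) = 7.6 × 10^-4 M, and Q = [H⁺]^2 / ([Cu²⁺]·P(H₂)) = 2.88 × 10^-5.
E = E° − (0.0592/2) log Q = 0.34 − (0.0592/2)(-4.540) = 0.474 V.

0.47 V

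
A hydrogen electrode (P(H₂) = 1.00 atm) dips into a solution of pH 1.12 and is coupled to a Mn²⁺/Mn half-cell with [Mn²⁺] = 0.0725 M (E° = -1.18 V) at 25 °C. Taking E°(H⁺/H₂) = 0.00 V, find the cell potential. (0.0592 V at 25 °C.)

1.15 V

The hydrogen couple is the cathode, so E°_cell = 1.18 V; n = 2.
[H⁺] = 10^(−1.12) = 0.076 M, and Q = [Mn²⁺]·P(H₂) / [H⁺]^2 = 12.6.
E = E° − (0.0592/2) log Q = 1.18 − (0.0592/2)(1.100) = 1.147 V.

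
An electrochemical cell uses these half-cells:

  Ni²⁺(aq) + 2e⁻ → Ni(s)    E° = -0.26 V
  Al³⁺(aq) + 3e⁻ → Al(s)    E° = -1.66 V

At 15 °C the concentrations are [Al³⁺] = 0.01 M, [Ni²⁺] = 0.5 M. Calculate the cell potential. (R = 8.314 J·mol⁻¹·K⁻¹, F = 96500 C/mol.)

1.43 V

The Ni²⁺/Ni couple has the higher reduction potential and acts as the cathode, so E°_cell = -0.26 − (-1.66) = 1.40 V.
Balancing electrons gives n = 6; the reaction quotient is Q = [Al³⁺]^2/[Ni²⁺]^3 = 8 × 10^-4.
E = E° − (RT/nF) ln Q = 1.40 − (8.314×288)/(6×96500) × (-7.131) = 1.400 + 0.029 = 1.429 V.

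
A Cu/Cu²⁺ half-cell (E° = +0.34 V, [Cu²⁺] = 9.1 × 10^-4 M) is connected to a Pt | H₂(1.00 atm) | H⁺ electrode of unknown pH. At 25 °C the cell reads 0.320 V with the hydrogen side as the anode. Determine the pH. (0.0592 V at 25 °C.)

E°_cell = 0.34 V and n = 2.
log Q = n(E° − E)/0.0592 = 2×(0.34 − 0.320)/0.0592 = 0.676.
With Q = [H⁺]^2 / ([Cu²⁺]·P(H₂)), solving for [H⁺] gives log[H⁺] = -1.183, so pH = 1.18.

pH = 1.18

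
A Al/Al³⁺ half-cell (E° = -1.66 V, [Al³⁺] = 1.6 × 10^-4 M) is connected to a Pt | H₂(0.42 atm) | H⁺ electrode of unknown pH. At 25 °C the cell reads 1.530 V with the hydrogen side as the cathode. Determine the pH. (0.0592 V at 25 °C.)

pH = 3.65

E°_cell = 1.66 V and n = 6.
log Q = n(E° − E)/0.0592 = 6×(1.66 − 1.530)/0.0592 = 13.176.
With Q = [Al³⁺]^2·P(H₂)^3 / [H⁺]^6, solving for [H⁺] gives log[H⁺] = -3.650, so pH = 3.65.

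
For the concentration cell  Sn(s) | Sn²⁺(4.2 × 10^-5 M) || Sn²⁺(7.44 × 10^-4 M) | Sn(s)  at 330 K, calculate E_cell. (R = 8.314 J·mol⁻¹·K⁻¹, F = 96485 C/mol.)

Both half-cells are Sn²⁺/Sn, so E°_cell = 0. The concentrated side is the cathode; the cell reaction moves Sn²⁺ from high to low concentration with n = 2.
Q = [Sn²⁺]_dilute/[Sn²⁺]_conc = 4.2 × 10^-5/7.44 × 10^-4 = 0.0565.
E = 0 − (RT/nF) ln Q = −((8.314×330)/(2×96485))(-2.874) = 0.0409 V.

0.041 V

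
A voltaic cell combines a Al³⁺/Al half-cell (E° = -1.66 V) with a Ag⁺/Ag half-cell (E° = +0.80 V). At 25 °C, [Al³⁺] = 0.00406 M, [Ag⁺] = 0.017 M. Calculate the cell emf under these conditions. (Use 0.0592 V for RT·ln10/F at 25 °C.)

2.40 V

The Ag⁺/Ag couple has the higher reduction potential and acts as the cathode, so E°_cell = +0.80 − (-1.66) = 2.46 V.
Balancing electrons gives n = 3; the reaction quotient is Q = [Al³⁺]/[Ag⁺]^3 = 826.
At 25 °C, E = E° − (0.0592/n) log Q = 2.46 − (0.0592/3)(2.917) = 2.460 − 0.058 = 2.402 V.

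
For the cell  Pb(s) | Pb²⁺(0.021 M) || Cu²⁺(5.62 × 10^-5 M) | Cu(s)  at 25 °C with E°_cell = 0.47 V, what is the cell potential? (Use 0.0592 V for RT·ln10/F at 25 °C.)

Balancing electrons gives n = 2; the reaction quotient is Q = [Pb²⁺]/[Cu²⁺] = 374.
At 25 °C, E = E° − (0.0592/n) log Q = 0.47 − (0.0592/2)(2.572) = 0.470 − 0.076 = 0.394 V.

0.394 V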